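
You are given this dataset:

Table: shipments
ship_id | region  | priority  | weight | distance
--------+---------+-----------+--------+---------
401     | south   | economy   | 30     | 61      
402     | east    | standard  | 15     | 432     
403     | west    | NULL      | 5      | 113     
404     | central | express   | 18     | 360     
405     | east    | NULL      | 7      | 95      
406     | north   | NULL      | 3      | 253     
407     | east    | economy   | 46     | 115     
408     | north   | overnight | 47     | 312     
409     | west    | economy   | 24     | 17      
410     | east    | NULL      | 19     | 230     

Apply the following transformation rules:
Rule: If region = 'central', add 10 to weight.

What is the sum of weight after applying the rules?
224

Step 1: Count records where region = 'central': 1
Step 2: Total bonus added: 1 × 10 = 10
Step 3: Original sum of weight: 214
Step 4: Final sum = 214 + 10 = 224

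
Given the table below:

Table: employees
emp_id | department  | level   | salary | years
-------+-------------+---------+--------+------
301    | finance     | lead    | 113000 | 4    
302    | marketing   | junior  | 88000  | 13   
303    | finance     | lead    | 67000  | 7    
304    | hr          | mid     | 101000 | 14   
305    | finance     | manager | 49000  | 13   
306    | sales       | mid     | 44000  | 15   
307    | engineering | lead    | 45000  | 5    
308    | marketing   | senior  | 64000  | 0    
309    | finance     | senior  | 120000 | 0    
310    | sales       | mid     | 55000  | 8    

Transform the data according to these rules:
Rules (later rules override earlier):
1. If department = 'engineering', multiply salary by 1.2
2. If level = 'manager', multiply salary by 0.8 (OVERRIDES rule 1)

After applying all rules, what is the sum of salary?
745200.0

Step 1: Rule 2 takes priority for records with level = 'manager'
  - 1 records: 49000 × 0.8 = 39200.0
Step 2: Rule 1 applies to remaining records with department = 'engineering'
  - 1 records: 45000 × 1.2 = 54000.0
Step 3: Other records unchanged: 652000
Step 4: Final sum = 39200.0 + 54000.0 + 652000 = 745200.0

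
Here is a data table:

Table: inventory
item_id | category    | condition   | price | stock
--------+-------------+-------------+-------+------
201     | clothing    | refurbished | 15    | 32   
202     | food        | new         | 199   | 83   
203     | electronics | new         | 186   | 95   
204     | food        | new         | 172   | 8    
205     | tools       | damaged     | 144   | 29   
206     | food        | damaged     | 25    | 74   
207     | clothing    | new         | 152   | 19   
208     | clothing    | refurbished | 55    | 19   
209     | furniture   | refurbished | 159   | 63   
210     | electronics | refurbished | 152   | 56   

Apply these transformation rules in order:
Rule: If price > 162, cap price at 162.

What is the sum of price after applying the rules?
1188

Step 1: 3 records have price > 162
Step 2: These records originally summed to 557
Step 3: After capping: 3 × 162 = 486
Step 4: Unaffected records sum: 702
Step 5: Final sum = 486 + 702 = 1188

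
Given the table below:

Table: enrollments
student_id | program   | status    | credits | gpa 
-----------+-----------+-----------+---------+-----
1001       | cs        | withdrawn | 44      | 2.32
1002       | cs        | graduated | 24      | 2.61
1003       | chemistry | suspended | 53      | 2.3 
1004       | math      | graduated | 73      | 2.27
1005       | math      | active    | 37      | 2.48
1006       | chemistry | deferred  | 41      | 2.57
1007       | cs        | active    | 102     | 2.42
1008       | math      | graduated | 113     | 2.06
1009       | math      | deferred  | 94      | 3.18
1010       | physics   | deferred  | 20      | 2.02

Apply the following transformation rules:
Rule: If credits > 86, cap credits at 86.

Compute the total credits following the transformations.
550

Step 1: 3 records have credits > 86
Step 2: These records originally summed to 309
Step 3: After capping: 3 × 86 = 258
Step 4: Unaffected records sum: 292
Step 5: Final sum = 258 + 292 = 550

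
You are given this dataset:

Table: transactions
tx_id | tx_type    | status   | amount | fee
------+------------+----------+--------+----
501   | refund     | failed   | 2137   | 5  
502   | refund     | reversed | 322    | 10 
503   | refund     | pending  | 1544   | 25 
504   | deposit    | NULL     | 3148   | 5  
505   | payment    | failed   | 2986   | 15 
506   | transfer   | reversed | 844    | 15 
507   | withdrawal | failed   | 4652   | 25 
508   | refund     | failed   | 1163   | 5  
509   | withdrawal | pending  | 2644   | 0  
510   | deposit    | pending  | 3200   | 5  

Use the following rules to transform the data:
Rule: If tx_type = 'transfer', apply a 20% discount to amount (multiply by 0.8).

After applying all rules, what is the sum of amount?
22471.2

Step 1: Records with tx_type = 'transfer' have total amount = 844
Step 2: Apply multiplier: 844 × 0.8 = 675.2
Step 3: Other records total: 21796
Step 4: Final sum = 675.2 + 21796 = 22471.2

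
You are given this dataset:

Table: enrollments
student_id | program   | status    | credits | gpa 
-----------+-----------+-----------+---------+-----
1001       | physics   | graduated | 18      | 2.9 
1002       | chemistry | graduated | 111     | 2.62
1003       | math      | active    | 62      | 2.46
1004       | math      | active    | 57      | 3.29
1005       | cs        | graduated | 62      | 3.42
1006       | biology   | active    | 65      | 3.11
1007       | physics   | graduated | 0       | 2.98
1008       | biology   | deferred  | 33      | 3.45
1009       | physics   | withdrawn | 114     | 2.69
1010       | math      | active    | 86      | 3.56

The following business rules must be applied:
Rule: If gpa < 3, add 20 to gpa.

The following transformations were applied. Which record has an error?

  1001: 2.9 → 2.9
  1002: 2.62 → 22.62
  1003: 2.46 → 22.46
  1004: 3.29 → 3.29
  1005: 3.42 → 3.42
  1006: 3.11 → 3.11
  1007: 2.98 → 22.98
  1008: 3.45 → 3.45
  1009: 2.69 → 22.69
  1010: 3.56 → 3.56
Record 1001 has an error. The correct transformed value should be 22.9, not 2.9.

Step 1: Check each record against the rule
Step 2: Record 1001 has gpa = 2.9
Step 3: Since 2.9 < 3, the bonus should have been applied
Step 4: Correct value = 22.9, but claimed value = 2.9
Conclusion: Record 1001 has the error.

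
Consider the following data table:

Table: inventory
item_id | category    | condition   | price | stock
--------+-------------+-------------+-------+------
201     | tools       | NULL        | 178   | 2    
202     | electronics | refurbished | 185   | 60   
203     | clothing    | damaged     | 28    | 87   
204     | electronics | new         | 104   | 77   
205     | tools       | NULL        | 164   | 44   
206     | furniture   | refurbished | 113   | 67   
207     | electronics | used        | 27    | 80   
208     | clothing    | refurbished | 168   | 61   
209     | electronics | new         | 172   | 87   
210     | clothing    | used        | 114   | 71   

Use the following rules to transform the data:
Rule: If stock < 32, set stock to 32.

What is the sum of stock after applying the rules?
666

Step 1: 1 records have stock < 32
Step 2: These records originally summed to 2
Step 3: After setting to minimum: 1 × 32 = 32
Step 4: Unaffected records sum: 634
Step 5: Final sum = 32 + 634 = 666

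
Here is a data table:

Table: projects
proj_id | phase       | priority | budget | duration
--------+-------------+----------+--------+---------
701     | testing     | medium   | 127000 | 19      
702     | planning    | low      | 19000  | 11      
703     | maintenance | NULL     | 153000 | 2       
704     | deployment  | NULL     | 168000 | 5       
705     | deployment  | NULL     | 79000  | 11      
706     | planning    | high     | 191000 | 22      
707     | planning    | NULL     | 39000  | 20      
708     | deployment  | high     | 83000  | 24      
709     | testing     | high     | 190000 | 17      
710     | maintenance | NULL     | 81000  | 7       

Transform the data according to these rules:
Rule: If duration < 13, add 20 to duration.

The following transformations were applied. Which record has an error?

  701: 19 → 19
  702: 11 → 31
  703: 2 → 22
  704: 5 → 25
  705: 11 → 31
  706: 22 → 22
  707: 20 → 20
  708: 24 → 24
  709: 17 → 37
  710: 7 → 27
Record 709 has an error. The correct transformed value should be 17, not 37.

Step 1: Check each record against the rule
Step 2: Record 709 has duration = 17
Step 3: Since 17 >= 13, the bonus should not have been applied
Step 4: Correct value = 17, but claimed value = 37
Conclusion: Record 709 has the error.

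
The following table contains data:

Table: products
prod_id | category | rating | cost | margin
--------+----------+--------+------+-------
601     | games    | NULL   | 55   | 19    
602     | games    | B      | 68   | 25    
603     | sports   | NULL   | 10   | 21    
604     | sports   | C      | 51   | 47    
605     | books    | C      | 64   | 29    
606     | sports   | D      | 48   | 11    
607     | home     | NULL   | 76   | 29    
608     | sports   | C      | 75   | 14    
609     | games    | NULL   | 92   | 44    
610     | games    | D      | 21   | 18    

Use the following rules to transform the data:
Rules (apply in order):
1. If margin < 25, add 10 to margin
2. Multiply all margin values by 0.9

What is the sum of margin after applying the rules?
276.3

Step 1: Apply Rule 1 - Add 10 to records with margin < 25
  - 5 records affected: 83 + (5 × 10) = 133
  - Unaffected records: 174
  - Sum after Rule 1: 307
Step 2: Apply Rule 2 - Multiply all by 0.9
  - 307 × 0.9 = 276.3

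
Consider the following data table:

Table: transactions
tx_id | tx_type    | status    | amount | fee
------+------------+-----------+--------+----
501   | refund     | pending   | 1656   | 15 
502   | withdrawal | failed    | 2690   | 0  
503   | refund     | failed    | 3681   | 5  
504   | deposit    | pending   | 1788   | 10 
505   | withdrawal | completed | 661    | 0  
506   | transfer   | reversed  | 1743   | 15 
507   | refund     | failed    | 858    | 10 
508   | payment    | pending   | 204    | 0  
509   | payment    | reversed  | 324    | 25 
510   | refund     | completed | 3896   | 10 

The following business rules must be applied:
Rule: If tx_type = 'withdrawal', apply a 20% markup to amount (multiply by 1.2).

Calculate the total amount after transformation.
18171.2

Step 1: Records with tx_type = 'withdrawal' have total amount = 3351
Step 2: Apply multiplier: 3351 × 1.2 = 4021.2
Step 3: Other records total: 14150
Step 4: Final sum = 4021.2 + 14150 = 18171.2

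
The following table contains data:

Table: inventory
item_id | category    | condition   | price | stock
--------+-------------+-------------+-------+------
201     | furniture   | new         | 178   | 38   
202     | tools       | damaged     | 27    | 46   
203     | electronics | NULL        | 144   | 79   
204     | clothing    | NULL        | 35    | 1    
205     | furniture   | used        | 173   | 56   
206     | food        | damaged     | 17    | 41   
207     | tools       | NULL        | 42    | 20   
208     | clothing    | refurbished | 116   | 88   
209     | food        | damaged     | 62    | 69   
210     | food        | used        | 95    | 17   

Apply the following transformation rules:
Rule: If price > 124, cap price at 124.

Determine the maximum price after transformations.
124

Step 1: Original maximum price = 178
Step 2: Apply cap at 124
Step 3: 3 records had price > 124 and were capped
Step 4: Maximum after transformation = 124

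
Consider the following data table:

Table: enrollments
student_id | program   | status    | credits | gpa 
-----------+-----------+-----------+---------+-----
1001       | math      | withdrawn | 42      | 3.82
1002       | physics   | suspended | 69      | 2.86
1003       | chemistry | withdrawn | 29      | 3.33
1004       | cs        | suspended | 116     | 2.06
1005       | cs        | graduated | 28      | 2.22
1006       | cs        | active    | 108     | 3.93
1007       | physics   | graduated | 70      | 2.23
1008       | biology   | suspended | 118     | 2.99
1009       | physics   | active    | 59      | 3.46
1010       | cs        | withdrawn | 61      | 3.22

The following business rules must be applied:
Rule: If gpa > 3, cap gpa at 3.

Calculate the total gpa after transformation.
27.36

Step 1: 5 records have gpa > 3
Step 2: These records originally summed to 17.76
Step 3: After capping: 5 × 3 = 15
Step 4: Unaffected records sum: 12.36
Step 5: Final sum = 15 + 12.36 = 27.36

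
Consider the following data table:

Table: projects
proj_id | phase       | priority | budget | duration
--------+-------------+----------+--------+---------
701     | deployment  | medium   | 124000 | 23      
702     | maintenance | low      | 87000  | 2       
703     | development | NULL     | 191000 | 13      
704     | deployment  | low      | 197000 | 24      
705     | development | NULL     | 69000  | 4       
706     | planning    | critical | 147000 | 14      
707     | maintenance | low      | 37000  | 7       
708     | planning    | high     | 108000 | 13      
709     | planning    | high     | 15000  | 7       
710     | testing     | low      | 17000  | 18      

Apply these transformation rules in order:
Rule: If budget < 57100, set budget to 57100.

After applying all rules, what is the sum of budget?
1094300

Step 1: 3 records have budget < 57100
Step 2: These records originally summed to 69000
Step 3: After setting to minimum: 3 × 57100 = 171300
Step 4: Unaffected records sum: 923000
Step 5: Final sum = 171300 + 923000 = 1094300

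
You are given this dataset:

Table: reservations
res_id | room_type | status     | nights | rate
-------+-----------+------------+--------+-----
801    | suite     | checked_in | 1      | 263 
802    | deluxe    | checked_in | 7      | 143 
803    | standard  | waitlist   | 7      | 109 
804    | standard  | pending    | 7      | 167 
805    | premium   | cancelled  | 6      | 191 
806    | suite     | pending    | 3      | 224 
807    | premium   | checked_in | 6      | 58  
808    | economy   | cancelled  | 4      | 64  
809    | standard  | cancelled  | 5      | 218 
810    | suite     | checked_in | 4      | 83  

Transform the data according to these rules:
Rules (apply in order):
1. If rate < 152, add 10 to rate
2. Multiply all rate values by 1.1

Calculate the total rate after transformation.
1727.0

Step 1: Apply Rule 1 - Add 10 to records with rate < 152
  - 5 records affected: 457 + (5 × 10) = 507
  - Unaffected records: 1063
  - Sum after Rule 1: 1570
Step 2: Apply Rule 2 - Multiply all by 1.1
  - 1570 × 1.1 = 1727.0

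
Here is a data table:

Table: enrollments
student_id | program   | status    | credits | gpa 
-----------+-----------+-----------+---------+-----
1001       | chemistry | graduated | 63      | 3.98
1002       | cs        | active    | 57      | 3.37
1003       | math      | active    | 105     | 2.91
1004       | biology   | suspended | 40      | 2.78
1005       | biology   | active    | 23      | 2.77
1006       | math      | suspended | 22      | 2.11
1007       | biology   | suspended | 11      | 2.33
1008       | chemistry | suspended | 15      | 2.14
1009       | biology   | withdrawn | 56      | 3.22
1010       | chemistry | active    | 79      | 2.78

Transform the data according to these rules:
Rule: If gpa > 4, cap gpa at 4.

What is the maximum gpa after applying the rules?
3.98

Step 1: Original maximum gpa = 3.98
Step 2: Check cap of 4 against maximum
Step 3: No records exceed the cap (max 3.98 <= cap 4), so no capping applies
Step 4: Maximum after transformation = 3.98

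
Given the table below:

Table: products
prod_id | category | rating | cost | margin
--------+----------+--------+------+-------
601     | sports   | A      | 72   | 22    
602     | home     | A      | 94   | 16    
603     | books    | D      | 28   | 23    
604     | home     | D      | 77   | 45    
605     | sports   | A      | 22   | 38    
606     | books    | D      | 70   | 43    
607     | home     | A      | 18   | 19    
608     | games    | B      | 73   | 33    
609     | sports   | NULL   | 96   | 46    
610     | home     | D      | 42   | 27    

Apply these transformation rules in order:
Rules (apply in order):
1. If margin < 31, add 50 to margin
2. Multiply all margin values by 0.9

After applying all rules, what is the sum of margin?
505.8

Step 1: Apply Rule 1 - Add 50 to records with margin < 31
  - 5 records affected: 107 + (5 × 50) = 357
  - Unaffected records: 205
  - Sum after Rule 1: 562
Step 2: Apply Rule 2 - Multiply all by 0.9
  - 562 × 0.9 = 505.8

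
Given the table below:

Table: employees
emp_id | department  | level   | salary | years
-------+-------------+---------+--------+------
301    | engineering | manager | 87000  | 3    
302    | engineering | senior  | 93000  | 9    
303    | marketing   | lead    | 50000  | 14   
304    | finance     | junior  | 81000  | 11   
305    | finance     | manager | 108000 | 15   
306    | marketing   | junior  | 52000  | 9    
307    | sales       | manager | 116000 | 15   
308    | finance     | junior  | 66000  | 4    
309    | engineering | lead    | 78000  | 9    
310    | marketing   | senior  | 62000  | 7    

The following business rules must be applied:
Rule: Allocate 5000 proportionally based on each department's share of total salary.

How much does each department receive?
engineering: 1626.73, finance: 1607.82, marketing: 1034.05, sales: 731.4

Step 1: Calculate total salary = 793000
Step 2: Calculate each department's proportion:
  engineering: 258000/793000 = 32.53% → 1626.73
  finance: 255000/793000 = 32.16% → 1607.82
  marketing: 164000/793000 = 20.68% → 1034.05
  sales: 116000/793000 = 14.63% → 731.4
Step 3: Verify: sum of allocations ≈ 5000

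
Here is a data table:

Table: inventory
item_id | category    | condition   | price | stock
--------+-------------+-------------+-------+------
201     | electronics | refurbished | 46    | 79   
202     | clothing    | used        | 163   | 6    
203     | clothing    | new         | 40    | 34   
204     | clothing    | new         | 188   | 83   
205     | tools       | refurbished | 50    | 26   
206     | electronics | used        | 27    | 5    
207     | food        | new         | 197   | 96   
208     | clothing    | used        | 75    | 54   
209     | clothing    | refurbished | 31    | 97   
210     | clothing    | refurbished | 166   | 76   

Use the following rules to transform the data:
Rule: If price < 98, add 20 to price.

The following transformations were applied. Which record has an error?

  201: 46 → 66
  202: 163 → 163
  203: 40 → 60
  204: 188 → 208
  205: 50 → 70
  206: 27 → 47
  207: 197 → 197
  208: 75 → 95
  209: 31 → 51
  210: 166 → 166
Record 204 has an error. The correct transformed value should be 188, not 208.

Step 1: Check each record against the rule
Step 2: Record 204 has price = 188
Step 3: Since 188 >= 98, the bonus should not have been applied
Step 4: Correct value = 188, but claimed value = 208
Conclusion: Record 204 has the error.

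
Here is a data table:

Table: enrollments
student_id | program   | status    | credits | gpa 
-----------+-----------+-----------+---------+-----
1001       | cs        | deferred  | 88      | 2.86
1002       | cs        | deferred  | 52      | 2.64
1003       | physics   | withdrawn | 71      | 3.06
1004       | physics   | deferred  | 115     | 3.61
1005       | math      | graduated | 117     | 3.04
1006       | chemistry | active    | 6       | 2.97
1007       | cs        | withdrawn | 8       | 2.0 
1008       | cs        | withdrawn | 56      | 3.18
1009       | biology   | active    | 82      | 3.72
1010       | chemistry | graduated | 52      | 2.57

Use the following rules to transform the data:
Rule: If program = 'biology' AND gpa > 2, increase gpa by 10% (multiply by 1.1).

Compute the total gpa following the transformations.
30.02

Step 1: Find records where program = 'biology' AND gpa > 2
Step 2: 1 records match, summing to 3.72
Step 3: After multiplier: 3.72 × 1.1 = 4.09
Step 4: Unaffected records sum: 25.93
Step 5: Final sum = 4.09 + 25.93 = 30.02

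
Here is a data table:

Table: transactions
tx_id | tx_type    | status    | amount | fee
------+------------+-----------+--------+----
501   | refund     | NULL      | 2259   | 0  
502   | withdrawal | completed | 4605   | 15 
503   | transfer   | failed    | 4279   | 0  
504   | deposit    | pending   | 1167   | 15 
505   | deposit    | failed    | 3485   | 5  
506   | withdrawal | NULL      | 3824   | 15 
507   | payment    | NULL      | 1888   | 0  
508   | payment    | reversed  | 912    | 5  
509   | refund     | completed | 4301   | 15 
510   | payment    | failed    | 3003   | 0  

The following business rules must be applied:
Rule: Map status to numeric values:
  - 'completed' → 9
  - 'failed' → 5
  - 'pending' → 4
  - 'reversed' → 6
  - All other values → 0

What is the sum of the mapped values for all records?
43

Step 1: Apply mapping to each record
Step 2: Count by status:
  'completed': 2 records × 9 = 18
  'failed': 3 records × 5 = 15
  'pending': 1 records × 4 = 4
  'reversed': 1 records × 6 = 6
Step 3: Sum all mapped values = 43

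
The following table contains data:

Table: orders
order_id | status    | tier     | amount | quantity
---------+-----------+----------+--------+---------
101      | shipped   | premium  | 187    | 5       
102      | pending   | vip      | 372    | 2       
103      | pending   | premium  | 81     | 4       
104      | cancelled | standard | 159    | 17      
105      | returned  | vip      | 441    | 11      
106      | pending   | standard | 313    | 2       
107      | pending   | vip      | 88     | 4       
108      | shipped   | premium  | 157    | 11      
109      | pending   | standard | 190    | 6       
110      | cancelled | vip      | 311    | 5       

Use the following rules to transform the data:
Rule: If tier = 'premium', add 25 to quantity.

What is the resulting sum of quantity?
142

Step 1: Count records where tier = 'premium': 3
Step 2: Total bonus added: 3 × 25 = 75
Step 3: Original sum of quantity: 67
Step 4: Final sum = 67 + 75 = 142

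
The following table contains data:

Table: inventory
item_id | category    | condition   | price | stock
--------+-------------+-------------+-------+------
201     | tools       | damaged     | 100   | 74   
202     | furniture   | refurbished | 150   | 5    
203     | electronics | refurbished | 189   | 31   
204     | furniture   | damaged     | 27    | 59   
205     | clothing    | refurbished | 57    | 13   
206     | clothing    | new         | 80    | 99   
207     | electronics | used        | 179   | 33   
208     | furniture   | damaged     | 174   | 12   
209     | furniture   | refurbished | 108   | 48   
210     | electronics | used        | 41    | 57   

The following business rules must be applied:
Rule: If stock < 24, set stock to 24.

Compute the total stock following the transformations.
473

Step 1: 3 records have stock < 24
Step 2: These records originally summed to 30
Step 3: After setting to minimum: 3 × 24 = 72
Step 4: Unaffected records sum: 401
Step 5: Final sum = 72 + 401 = 473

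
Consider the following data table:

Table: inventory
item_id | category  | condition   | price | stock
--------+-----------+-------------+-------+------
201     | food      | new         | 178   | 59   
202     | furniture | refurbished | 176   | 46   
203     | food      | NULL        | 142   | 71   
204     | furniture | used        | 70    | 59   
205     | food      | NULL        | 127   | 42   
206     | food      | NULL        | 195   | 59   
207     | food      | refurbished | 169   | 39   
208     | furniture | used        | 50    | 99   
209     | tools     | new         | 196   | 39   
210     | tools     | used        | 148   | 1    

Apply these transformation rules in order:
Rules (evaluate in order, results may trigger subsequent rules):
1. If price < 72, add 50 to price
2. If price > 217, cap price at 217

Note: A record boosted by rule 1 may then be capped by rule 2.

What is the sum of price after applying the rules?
1551

Step 1: Apply rule 1 to records with price < 72
  - 2 records get bonus of 50
  - Of these, 0 records then exceed 217 and get capped
Step 2: Apply rule 2 to records with price > 217
  - 0 records (original) are capped
Step 3: Calculate final sum = 1551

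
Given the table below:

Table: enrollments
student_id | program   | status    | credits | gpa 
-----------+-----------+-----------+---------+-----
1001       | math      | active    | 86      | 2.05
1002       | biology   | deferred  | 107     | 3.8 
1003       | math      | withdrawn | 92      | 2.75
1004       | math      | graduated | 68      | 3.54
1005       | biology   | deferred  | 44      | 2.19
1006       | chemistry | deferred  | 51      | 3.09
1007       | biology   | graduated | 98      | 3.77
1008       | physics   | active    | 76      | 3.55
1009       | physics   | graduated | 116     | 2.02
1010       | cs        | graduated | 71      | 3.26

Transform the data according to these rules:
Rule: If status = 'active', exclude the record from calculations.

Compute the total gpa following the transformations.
24.42

Step 1: Identify records where status = 'active'
Step 2: The excluded records sum to 5.6
Step 3: Original total gpa = 30.02
Step 4: Remaining total = 30.02 - 5.6 = 24.42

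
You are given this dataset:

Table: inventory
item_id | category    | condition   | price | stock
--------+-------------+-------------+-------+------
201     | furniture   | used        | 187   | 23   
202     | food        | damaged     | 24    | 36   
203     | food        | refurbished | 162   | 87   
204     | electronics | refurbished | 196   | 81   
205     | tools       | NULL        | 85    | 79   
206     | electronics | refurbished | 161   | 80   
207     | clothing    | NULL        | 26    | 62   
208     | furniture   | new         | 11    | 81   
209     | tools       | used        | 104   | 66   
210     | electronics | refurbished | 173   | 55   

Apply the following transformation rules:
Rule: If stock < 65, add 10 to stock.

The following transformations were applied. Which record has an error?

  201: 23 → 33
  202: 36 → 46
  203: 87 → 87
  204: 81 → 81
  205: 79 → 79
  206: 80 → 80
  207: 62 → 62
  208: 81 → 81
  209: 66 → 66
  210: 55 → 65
Record 207 has an error. The correct transformed value should be 72, not 62.

Step 1: Check each record against the rule
Step 2: Record 207 has stock = 62
Step 3: Since 62 < 65, the bonus should have been applied
Step 4: Correct value = 72, but claimed value = 62
Conclusion: Record 207 has the error.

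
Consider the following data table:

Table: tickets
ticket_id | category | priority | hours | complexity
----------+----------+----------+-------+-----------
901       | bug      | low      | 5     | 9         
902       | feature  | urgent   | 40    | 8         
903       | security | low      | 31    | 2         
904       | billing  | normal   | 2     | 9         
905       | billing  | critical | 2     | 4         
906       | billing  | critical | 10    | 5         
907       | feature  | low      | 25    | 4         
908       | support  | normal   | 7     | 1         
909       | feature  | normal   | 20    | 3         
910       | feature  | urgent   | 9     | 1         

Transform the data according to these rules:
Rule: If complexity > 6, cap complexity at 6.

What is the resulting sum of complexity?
38

Step 1: 3 records have complexity > 6
Step 2: These records originally summed to 26
Step 3: After capping: 3 × 6 = 18
Step 4: Unaffected records sum: 20
Step 5: Final sum = 18 + 20 = 38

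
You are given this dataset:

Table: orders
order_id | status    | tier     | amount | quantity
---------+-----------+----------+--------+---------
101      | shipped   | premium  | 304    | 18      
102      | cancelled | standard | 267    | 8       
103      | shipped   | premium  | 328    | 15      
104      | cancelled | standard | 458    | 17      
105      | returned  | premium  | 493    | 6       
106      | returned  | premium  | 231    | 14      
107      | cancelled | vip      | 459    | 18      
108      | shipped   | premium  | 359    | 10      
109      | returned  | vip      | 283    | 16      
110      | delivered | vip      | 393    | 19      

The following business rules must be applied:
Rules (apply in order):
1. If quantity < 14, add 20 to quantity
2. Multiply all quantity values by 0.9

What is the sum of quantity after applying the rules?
180.9

Step 1: Apply Rule 1 - Add 20 to records with quantity < 14
  - 3 records affected: 24 + (3 × 20) = 84
  - Unaffected records: 117
  - Sum after Rule 1: 201
Step 2: Apply Rule 2 - Multiply all by 0.9
  - 201 × 0.9 = 180.9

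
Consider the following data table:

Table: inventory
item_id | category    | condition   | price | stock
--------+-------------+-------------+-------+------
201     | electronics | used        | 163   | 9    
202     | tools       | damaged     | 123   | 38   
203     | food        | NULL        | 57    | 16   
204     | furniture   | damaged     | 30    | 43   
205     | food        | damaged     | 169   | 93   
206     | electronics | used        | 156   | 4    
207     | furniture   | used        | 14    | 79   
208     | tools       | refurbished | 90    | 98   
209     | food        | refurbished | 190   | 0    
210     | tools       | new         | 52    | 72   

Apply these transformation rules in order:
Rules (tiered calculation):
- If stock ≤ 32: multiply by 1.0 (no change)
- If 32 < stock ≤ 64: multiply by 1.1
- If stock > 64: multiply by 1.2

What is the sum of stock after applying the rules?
528.5

Step 1: Tier 1 (stock ≤ 32): 4 records, sum = 29 × 1.0 = 29.0
Step 2: Tier 2 (32 < stock ≤ 64): 2 records, sum = 81 × 1.1 = 89.1
Step 3: Tier 3 (stock > 64): 4 records, sum = 342 × 1.2 = 410.4
Step 4: Final sum = 29.0 + 89.1 + 410.4 = 528.5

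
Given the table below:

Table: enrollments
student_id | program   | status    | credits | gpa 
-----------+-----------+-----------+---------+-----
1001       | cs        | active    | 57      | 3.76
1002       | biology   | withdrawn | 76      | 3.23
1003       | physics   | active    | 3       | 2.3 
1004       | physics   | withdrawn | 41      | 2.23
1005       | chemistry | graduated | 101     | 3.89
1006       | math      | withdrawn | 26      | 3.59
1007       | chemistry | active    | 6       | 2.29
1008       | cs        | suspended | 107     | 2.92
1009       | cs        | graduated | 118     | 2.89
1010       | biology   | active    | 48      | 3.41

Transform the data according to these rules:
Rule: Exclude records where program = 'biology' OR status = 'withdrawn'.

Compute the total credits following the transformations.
392

Step 1: Find records where program = 'biology' OR status = 'withdrawn'
Step 2: 4 records match, summing to 191
Step 3: Original sum: 583
Step 4: Remaining sum = 583 - 191 = 392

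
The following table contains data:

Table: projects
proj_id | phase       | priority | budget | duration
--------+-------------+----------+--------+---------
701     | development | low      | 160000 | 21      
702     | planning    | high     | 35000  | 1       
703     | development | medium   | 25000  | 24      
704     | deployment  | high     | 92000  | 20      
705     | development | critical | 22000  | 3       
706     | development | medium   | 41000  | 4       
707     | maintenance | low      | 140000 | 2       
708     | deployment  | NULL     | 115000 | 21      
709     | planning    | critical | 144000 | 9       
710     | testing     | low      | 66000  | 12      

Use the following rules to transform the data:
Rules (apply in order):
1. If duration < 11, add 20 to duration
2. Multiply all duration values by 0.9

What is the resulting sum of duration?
195.3

Step 1: Apply Rule 1 - Add 20 to records with duration < 11
  - 5 records affected: 19 + (5 × 20) = 119
  - Unaffected records: 98
  - Sum after Rule 1: 217
Step 2: Apply Rule 2 - Multiply all by 0.9
  - 217 × 0.9 = 195.3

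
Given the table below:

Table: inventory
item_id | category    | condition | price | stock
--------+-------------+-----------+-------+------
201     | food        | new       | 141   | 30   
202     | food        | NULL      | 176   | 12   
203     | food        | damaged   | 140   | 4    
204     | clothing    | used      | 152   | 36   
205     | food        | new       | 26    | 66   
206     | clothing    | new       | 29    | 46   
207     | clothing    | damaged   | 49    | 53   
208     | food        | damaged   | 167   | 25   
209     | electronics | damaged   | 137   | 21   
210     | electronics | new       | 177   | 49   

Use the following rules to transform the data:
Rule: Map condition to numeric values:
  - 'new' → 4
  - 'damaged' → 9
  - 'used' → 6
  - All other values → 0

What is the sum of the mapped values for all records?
58

Step 1: Apply mapping to each record
Step 2: Count by status:
  'new': 4 records × 4 = 16
  'damaged': 4 records × 9 = 36
  'used': 1 records × 6 = 6
Step 3: Sum all mapped values = 58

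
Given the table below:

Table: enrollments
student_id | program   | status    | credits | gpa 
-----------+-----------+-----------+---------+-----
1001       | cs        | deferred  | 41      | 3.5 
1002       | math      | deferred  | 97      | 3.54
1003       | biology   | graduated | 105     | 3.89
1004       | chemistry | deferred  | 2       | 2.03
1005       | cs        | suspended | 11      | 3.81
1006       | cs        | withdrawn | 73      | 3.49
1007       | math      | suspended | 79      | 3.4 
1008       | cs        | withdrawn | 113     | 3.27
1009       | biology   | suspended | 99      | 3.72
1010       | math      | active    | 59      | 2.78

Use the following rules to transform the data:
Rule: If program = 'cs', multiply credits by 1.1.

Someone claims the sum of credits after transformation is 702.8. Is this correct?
Yes, the result is correct.

Step 1: Calculate the correct sum after transformation
Step 2: Apply multiplier 1.1 to records where program = 'cs'
Step 3: Correct result = 702.8
Step 4: Claimed result = 702.8
Step 5: 702.8 = 702.8 ✓
Conclusion: The claimed result is correct.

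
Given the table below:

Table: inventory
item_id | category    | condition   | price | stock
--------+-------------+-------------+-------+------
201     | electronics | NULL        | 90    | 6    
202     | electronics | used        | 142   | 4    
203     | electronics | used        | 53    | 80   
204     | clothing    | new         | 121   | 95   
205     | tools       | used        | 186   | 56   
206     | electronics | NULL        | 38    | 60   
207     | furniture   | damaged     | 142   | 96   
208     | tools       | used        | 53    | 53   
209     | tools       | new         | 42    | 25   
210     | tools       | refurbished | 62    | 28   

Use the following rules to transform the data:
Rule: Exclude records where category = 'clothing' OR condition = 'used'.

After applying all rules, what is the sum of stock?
215

Step 1: Find records where category = 'clothing' OR condition = 'used'
Step 2: 5 records match, summing to 288
Step 3: Original sum: 503
Step 4: Remaining sum = 503 - 288 = 215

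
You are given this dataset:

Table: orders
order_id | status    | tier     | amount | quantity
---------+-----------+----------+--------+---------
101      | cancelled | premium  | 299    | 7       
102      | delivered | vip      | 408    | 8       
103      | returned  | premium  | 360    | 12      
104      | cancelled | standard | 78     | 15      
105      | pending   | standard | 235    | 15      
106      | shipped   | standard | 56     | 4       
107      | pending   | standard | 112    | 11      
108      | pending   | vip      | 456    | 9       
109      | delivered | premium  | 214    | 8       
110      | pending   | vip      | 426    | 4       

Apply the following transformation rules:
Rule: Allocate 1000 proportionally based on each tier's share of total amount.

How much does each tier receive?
premium: 330.18, standard: 181.92, vip: 487.9

Step 1: Calculate total amount = 2644
Step 2: Calculate each tier's proportion:
  premium: 873/2644 = 33.02% → 330.18
  standard: 481/2644 = 18.19% → 181.92
  vip: 1290/2644 = 48.79% → 487.9
Step 3: Verify: sum of allocations ≈ 1000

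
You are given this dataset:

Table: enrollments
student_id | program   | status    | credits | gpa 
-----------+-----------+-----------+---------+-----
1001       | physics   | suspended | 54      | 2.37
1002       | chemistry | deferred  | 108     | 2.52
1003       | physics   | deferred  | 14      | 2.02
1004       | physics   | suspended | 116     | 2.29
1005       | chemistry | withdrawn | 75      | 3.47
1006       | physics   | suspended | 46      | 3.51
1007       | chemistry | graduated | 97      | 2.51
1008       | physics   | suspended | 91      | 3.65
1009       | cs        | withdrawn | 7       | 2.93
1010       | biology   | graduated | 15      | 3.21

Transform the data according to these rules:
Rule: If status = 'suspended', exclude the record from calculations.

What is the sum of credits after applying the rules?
316

Step 1: Identify records where status = 'suspended'
Step 2: The excluded records sum to 307
Step 3: Original total credits = 623
Step 4: Remaining total = 623 - 307 = 316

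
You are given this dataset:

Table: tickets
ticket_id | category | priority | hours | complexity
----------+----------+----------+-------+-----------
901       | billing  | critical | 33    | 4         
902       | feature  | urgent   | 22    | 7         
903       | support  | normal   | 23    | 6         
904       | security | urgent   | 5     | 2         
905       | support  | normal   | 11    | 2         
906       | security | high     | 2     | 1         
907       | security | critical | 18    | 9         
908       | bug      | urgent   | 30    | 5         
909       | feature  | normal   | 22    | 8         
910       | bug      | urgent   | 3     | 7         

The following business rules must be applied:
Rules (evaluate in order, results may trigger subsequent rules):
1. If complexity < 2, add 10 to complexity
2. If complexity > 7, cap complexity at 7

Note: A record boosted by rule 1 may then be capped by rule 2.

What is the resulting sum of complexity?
54

Step 1: Apply rule 1 to records with complexity < 2
  - 1 records get bonus of 10
  - Of these, 1 records then exceed 7 and get capped
Step 2: Apply rule 2 to records with complexity > 7
  - 2 records (original) are capped
Step 3: Calculate final sum = 54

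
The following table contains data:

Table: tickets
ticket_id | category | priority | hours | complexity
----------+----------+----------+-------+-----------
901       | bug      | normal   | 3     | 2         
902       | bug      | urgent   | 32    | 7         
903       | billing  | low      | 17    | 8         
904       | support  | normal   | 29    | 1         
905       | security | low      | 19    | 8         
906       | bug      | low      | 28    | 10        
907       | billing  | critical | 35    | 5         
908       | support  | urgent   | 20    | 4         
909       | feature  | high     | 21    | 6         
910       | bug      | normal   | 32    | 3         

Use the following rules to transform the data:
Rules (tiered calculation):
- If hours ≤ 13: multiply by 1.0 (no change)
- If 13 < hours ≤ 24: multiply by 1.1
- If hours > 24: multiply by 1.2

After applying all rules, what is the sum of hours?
274.9

Step 1: Tier 1 (hours ≤ 13): 1 records, sum = 3 × 1.0 = 3.0
Step 2: Tier 2 (13 < hours ≤ 24): 4 records, sum = 77 × 1.1 = 84.7
Step 3: Tier 3 (hours > 24): 5 records, sum = 156 × 1.2 = 187.2
Step 4: Final sum = 3.0 + 84.7 + 187.2 = 274.9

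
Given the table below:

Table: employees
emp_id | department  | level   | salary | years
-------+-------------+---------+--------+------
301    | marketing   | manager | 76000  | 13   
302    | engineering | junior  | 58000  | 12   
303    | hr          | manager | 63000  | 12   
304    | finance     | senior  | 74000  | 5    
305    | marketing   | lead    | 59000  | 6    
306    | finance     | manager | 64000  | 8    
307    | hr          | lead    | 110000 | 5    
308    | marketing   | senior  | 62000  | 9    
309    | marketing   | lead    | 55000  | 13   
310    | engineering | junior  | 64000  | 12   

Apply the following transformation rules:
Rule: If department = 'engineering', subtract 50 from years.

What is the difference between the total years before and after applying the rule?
100

Step 1: Original sum of years = 95
Step 2: 2 records have department = 'engineering'
Step 3: Each affected record changes by -50
Step 4: Total change = 2 × -50 = -100
Step 5: New sum = 95 + -100 = -5
Step 6: Difference = |-5 - 95| = 100
        (Sum decreased by 100)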